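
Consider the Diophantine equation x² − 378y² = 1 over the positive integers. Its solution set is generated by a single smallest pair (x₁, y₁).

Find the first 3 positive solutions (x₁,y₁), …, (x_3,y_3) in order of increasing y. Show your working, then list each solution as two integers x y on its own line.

8749 450
153090001 7874100
2678768828749 137781001350

[19; 2,3,1,4,1,3,2,38] for √378; ℓ=8 ⇒ convergent index 7
i=0: a=19 ⇒ p=19, q=1
…
i=4: a=4 ⇒ p=836, q=43
…
i=6: a=3 ⇒ p=3869, q=199
i=7: a=2 ⇒ p=8749, q=450
(x₁, y₁) = (8749, 450);  8749² − 378·450² = 1 ✓
n=2: (8749,450)∘(8749,450) = (8749·8749+378·450·450, 8749·450+450·8749) = (153090001,7874100)
n=3: (153090001,7874100)∘(8749,450) = (8749·153090001+378·450·7874100, 8749·7874100+450·153090001) = (2678768828749,137781001350)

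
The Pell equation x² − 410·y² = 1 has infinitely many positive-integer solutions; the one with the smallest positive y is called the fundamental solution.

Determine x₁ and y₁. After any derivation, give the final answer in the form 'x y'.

√410 = [20; 4,40, …], period ℓ=2 (even) → k=1
k=0  a_k=20  p_k/q_k = 20/1
k=1  a_k=4  p_k/q_k = 81/4
fundamental: x₁=81, y₁=4  (since 6561 − 410·16 = 1)

81 4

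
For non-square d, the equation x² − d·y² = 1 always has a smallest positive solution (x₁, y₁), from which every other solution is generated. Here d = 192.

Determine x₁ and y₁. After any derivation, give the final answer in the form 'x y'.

97 7

√192 = [13; 1,5,1,26, …], period ℓ=4 (even) → k=3
step 0: (13, 1)  from 13·(1,0) + (0,1)
step 1: (14, 1)  from 1·(13,1) + (1,0)
step 2: (83, 6)  from 5·(14,1) + (13,1)
step 3: (97, 7)  from 1·(83,6) + (14,1)
→ (97, 7).  Check: 97²=9409, 192·7²=9408, difference 1.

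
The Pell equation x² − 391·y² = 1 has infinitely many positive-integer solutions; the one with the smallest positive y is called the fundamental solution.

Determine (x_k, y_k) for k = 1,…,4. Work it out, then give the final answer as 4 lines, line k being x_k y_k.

[19; 1,3,2,2,1,…,3,1,38] for √391; ℓ=16 ⇒ convergent index 15
i=0: a=19 ⇒ p=19, q=1
i=1: a=1 ⇒ p=20, q=1
i=2: a=3 ⇒ p=79, q=4
…
i=5: a=1 ⇒ p=613, q=31
i=6: a=1 ⇒ p=1048, q=53
i=7: a=2 ⇒ p=2709, q=137
i=8: a=19 ⇒ p=52519, q=2656
…
i=10: a=1 ⇒ p=160266, q=8105
i=11: a=1 ⇒ p=268013, q=13554
…
i=13: a=2 ⇒ p=1660597, q=83980
i=14: a=3 ⇒ p=5678083, q=287153
i=15: a=1 ⇒ p=7338680, q=371133
(x₁, y₁) = (7338680, 371133);  7338680² − 391·371133² = 1 ✓
k=2:  x_2 = 7338680·7338680+391·371133·371133 = 107712448284799,  y_2 = 7338680·371133+371133·7338680 = 5447252648880
k=3:  x_3 = 7338680·107712448284799+391·371133·5447252648880 = 1580934379957370111960,  y_3 = 7338680·5447252648880+371133·107712448284799 = 79951288138564985667
k=4:  x_4 = 7338680·1580934379957370111960+391·371133·79951288138564985667 = 23203943031010998074028940801,  y_4 = 7338680·79951288138564985667+371133·1580934379957370111960 = 1173473838473442730776750240

7338680 371133
107712448284799 5447252648880
1580934379957370111960 79951288138564985667
23203943031010998074028940801 1173473838473442730776750240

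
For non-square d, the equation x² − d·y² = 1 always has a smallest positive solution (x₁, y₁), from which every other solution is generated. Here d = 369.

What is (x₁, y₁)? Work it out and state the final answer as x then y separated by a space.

8396801 437120

√369 → a₀=19, period (4,1,3,2,7,4,7,2,3,1,4,38); ℓ=12 even so k=11
i=0: a=19 ⇒ p=19, q=1
i=1: a=4 ⇒ p=77, q=4
i=2: a=1 ⇒ p=96, q=5
…
i=4: a=2 ⇒ p=826, q=43
i=5: a=7 ⇒ p=6147, q=320
i=6: a=4 ⇒ p=25414, q=1323
…
i=8: a=2 ⇒ p=393504, q=20485
i=9: a=3 ⇒ p=1364557, q=71036
i=10: a=1 ⇒ p=1758061, q=91521
i=11: a=4 ⇒ p=8396801, q=437120
(x₁, y₁) = (8396801, 437120);  8396801² − 369·437120² = 1 ✓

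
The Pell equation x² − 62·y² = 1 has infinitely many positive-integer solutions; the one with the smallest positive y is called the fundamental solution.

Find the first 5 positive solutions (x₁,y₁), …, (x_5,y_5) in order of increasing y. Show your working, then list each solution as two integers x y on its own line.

√62 → a₀=7, period (1,6,1,14); ℓ=4 even so k=3
a_0=7:  p_0=7·1+0=7,  q_0=7·0+1=1
a_1=1:  p_1=1·7+1=8,  q_1=1·1+0=1
a_2=6:  p_2=6·8+7=55,  q_2=6·1+1=7
a_3=1:  p_3=1·55+8=63,  q_3=1·7+1=8
fundamental: x₁=63, y₁=8  (since 3969 − 62·64 = 1)
(63+8√62)^2 = 7937 + 1008√62
(63+8√62)^3 = 999999 + 127000√62
(63+8√62)^4 = 125991937 + 16000992√62
(63+8√62)^5 = 15873984063 + 2015997992√62

63 8
7937 1008
999999 127000
125991937 16000992
15873984063 2015997992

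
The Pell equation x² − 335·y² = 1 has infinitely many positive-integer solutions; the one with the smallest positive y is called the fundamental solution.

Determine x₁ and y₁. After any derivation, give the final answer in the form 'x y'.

604 33

√335 → a₀=18, period (3,3,3,36); ℓ=4 even so k=3
step 0: (18, 1)  from 18·(1,0) + (0,1)
…
step 2: (183, 10)  from 3·(55,3) + (18,1)
step 3: (604, 33)  from 3·(183,10) + (55,3)
→ (604, 33).  Check: 604²=364816, 335·33²=364815, difference 1.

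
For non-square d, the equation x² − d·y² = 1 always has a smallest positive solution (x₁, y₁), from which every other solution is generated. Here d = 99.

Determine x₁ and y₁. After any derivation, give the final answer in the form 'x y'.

d=99: √d = [9; 1,18] (ℓ=2, even), read p_1/q_1
k=0  a_k=9  p_k/q_k = 9/1
k=1  a_k=1  p_k/q_k = 10/1
→ (10, 1).  Check: 10²=100, 99·1²=99, difference 1.

10 1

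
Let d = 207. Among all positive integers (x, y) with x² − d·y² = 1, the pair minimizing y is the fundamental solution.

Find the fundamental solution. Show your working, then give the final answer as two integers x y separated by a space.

[14; 2,1,1,2,1,1,2,28] for √207; ℓ=8 ⇒ convergent index 7
k=0  a_k=14  p_k/q_k = 14/1
k=1  a_k=2  p_k/q_k = 29/2
k=2  a_k=1  p_k/q_k = 43/3
…
k=6  a_k=1  p_k/q_k = 446/31
k=7  a_k=2  p_k/q_k = 1151/80
(x₁, y₁) = (1151, 80);  1151² − 207·80² = 1 ✓

1151 80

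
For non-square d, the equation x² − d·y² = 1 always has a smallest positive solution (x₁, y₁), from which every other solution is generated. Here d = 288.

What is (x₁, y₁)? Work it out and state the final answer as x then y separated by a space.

√288 → a₀=16, period (1,32); ℓ=2 even so k=1
k=0  a_k=16  p_k/q_k = 16/1
k=1  a_k=1  p_k/q_k = 17/1
(x₁, y₁) = (17, 1);  17² − 288·1² = 1 ✓

17 1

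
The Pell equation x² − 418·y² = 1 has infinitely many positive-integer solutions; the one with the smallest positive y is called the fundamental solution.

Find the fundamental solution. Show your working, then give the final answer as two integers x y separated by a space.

33857 1656

√418 = [20; 2,4,20,4,2,40, …], period ℓ=6 (even) → k=5
a_0=20:  p_0=20·1+0=20,  q_0=20·0+1=1
a_1=2:  p_1=2·20+1=41,  q_1=2·1+0=2
…
a_3=20:  p_3=20·184+41=3721,  q_3=20·9+2=182
a_4=4:  p_4=4·3721+184=15068,  q_4=4·182+9=737
a_5=2:  p_5=2·15068+3721=33857,  q_5=2·737+182=1656
fundamental: x₁=33857, y₁=1656  (since 1146296449 − 418·2742336 = 1)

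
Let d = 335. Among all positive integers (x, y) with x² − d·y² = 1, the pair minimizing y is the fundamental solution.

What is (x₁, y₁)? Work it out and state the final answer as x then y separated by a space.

604 33

d=335: √d = [18; 3,3,3,36] (ℓ=4, even), read p_3/q_3
a_0=18:  p_0=18·1+0=18,  q_0=18·0+1=1
…
a_2=3:  p_2=3·55+18=183,  q_2=3·3+1=10
a_3=3:  p_3=3·183+55=604,  q_3=3·10+3=33
→ (604, 33).  Check: 604²=364816, 335·33²=364815, difference 1.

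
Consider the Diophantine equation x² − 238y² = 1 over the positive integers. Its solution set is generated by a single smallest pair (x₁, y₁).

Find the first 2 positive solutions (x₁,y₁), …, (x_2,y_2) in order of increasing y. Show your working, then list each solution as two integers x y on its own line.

11663 756
272051137 17634456

[15; 2,2,1,14,1,2,2,30] for √238; ℓ=8 ⇒ convergent index 7
k=0  a_k=15  p_k/q_k = 15/1
k=1  a_k=2  p_k/q_k = 31/2
…
k=4  a_k=14  p_k/q_k = 1589/103
k=5  a_k=1  p_k/q_k = 1697/110
k=6  a_k=2  p_k/q_k = 4983/323
k=7  a_k=2  p_k/q_k = 11663/756
→ (11663, 756).  Check: 11663²=136025569, 238·756²=136025568, difference 1.
(11663+756√238)^2 = 272051137 + 17634456√238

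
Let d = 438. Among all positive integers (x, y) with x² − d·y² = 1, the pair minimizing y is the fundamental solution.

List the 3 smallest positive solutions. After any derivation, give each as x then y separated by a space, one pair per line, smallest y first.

293 14
171697 8204
100614149 4807530

√438 = [20; 1,12,1,40, …], period ℓ=4 (even) → k=3
i=0: a=20 ⇒ p=20, q=1
i=1: a=1 ⇒ p=21, q=1
i=2: a=12 ⇒ p=272, q=13
i=3: a=1 ⇒ p=293, q=14
fundamental: x₁=293, y₁=14  (since 85849 − 438·196 = 1)
(x_2, y_2) = (293·293 + 438·14·14, 293·14 + 14·293) = (171697, 8204)
(x_3, y_3) = (293·171697 + 438·14·8204, 293·8204 + 14·171697) = (100614149, 4807530)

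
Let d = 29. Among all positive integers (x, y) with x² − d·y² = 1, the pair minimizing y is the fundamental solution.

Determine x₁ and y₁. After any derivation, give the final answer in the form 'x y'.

√29 → a₀=5, period (2,1,1,2,10); ℓ=5 odd so k=9
step 0: (5, 1)  from 5·(1,0) + (0,1)
step 1: (11, 2)  from 2·(5,1) + (1,0)
step 2: (16, 3)  from 1·(11,2) + (5,1)
…
step 4: (70, 13)  from 2·(27,5) + (16,3)
…
step 8: (3775, 701)  from 1·(2251,418) + (1524,283)
step 9: (9801, 1820)  from 2·(3775,701) + (2251,418)
(x₁, y₁) = (9801, 1820);  9801² − 29·1820² = 1 ✓

9801 1820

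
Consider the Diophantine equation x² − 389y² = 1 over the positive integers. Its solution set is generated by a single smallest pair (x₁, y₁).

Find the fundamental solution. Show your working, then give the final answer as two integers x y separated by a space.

√389 = [19; 1,2,1,1,1,1,2,1,38, …], period ℓ=9 (odd) → k=17
step 0: (19, 1)  from 19·(1,0) + (0,1)
…
step 6: (355, 18)  from 1·(217,11) + (138,7)
step 7: (927, 47)  from 2·(355,18) + (217,11)
step 8: (1282, 65)  from 1·(927,47) + (355,18)
…
step 11: (151493, 7681)  from 2·(50925,2582) + (49643,2517)
step 12: (202418, 10263)  from 1·(151493,7681) + (50925,2582)
step 13: (353911, 17944)  from 1·(202418,10263) + (151493,7681)
…
step 15: (910240, 46151)  from 1·(556329,28207) + (353911,17944)
step 16: (2376809, 120509)  from 2·(910240,46151) + (556329,28207)
step 17: (3287049, 166660)  from 1·(2376809,120509) + (910240,46151)
→ (3287049, 166660).  Check: 3287049²=10804691128401, 389·166660²=10804691128400, difference 1.

3287049 166660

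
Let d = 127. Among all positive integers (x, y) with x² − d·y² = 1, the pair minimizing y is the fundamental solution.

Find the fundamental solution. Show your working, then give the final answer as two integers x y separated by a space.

d=127: √d = [11; 3,1,2,2,7,11,7,2,2,1,3,22] (ℓ=12, even), read p_11/q_11
i=0: a=11 ⇒ p=11, q=1
…
i=2: a=1 ⇒ p=45, q=4
i=3: a=2 ⇒ p=124, q=11
…
i=5: a=7 ⇒ p=2175, q=193
i=6: a=11 ⇒ p=24218, q=2149
i=7: a=7 ⇒ p=171701, q=15236
i=8: a=2 ⇒ p=367620, q=32621
…
i=10: a=1 ⇒ p=1274561, q=113099
i=11: a=3 ⇒ p=4730624, q=419775
→ (4730624, 419775).  Check: 4730624²=22378803429376, 127·419775²=22378803429375, difference 1.

4730624 419775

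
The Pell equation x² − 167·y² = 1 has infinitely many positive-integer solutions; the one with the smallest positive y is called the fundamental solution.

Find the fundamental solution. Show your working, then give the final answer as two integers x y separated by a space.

d=167: √d = [12; 1,11,1,24] (ℓ=4, even), read p_3/q_3
i=0: a=12 ⇒ p=12, q=1
…
i=2: a=11 ⇒ p=155, q=12
i=3: a=1 ⇒ p=168, q=13
→ (168, 13).  Check: 168²=28224, 167·13²=28223, difference 1.

168 13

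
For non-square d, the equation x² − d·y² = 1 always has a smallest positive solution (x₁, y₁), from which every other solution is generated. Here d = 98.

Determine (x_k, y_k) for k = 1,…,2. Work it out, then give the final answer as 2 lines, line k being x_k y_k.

d=98: √d = [9; 1,8,1,18] (ℓ=4, even), read p_3/q_3
a_0=9:  p_0=9·1+0=9,  q_0=9·0+1=1
…
a_2=8:  p_2=8·10+9=89,  q_2=8·1+1=9
a_3=1:  p_3=1·89+10=99,  q_3=1·9+1=10
→ (99, 10).  Check: 99²=9801, 98·10²=9800, difference 1.
(99+10√98)^2 = 19601 + 1980√98

99 10
19601 1980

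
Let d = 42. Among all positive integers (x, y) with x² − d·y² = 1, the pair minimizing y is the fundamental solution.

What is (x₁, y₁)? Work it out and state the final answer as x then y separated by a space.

13 2

√42 = [6; 2,12, …], period ℓ=2 (even) → k=1
i=0: a=6 ⇒ p=6, q=1
i=1: a=2 ⇒ p=13, q=2
(x₁, y₁) = (13, 2);  13² − 42·2² = 1 ✓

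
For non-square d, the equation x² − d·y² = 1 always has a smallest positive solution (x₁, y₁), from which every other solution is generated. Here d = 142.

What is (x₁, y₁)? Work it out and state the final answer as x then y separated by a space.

√142 = [11; 1,10,1,22, …], period ℓ=4 (even) → k=3
a_0=11:  p_0=11·1+0=11,  q_0=11·0+1=1
a_1=1:  p_1=1·11+1=12,  q_1=1·1+0=1
a_2=10:  p_2=10·12+11=131,  q_2=10·1+1=11
a_3=1:  p_3=1·131+12=143,  q_3=1·11+1=12
→ (143, 12).  Check: 143²=20449, 142·12²=20448, difference 1.

143 12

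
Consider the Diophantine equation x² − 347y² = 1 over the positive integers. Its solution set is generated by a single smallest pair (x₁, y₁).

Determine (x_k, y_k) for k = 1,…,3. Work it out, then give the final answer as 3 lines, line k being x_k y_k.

[18; 1,1,1,2,4,…,1,1,36] for √347; ℓ=14 ⇒ convergent index 13
i=0: a=18 ⇒ p=18, q=1
…
i=12: a=1 ⇒ p=402885, q=21628
i=13: a=1 ⇒ p=641602, q=34443
fundamental: x₁=641602, y₁=34443  (since 411653126404 − 347·1186320249 = 1)
(x_2, y_2) = (641602·641602 + 347·34443·34443, 641602·34443 + 34443·641602) = (823306252807, 44197395372)
(x_3, y_3) = (641602·823306252807 + 347·34443·44197395372, 641602·44197395372 + 34443·823306252807) = (1056469876826312026, 56714274530897445)

641602 34443
823306252807 44197395372
1056469876826312026 56714274530897445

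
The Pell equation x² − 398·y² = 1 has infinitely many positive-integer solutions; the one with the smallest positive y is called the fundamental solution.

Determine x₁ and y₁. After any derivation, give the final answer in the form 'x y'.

399 20

d=398: √d = [19; 1,18,1,38] (ℓ=4, even), read p_3/q_3
k=0  a_k=19  p_k/q_k = 19/1
k=1  a_k=1  p_k/q_k = 20/1
k=2  a_k=18  p_k/q_k = 379/19
k=3  a_k=1  p_k/q_k = 399/20
→ (399, 20).  Check: 399²=159201, 398·20²=159200, difference 1.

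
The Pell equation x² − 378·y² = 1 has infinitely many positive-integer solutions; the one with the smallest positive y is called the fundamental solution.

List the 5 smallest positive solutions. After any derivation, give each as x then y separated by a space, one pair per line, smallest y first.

[19; 2,3,1,4,1,3,2,38] for √378; ℓ=8 ⇒ convergent index 7
i=0: a=19 ⇒ p=19, q=1
…
i=2: a=3 ⇒ p=136, q=7
i=3: a=1 ⇒ p=175, q=9
i=4: a=4 ⇒ p=836, q=43
i=5: a=1 ⇒ p=1011, q=52
i=6: a=3 ⇒ p=3869, q=199
i=7: a=2 ⇒ p=8749, q=450
fundamental: x₁=8749, y₁=450  (since 76545001 − 378·202500 = 1)
n=2: (8749,450)∘(8749,450) = (8749·8749+378·450·450, 8749·450+450·8749) = (153090001,7874100)
n=3: (153090001,7874100)∘(8749,450) = (8749·153090001+378·450·7874100, 8749·7874100+450·153090001) = (2678768828749,137781001350)
n=4: (2678768828749,137781001350)∘(8749,450) = (8749·2678768828749+378·450·137781001350, 8749·137781001350+450·2678768828749) = (46873096812360001,2410891953748200)
n=5: (46873096812360001,2410891953748200)∘(8749,450) = (8749·46873096812360001+378·450·2410891953748200, 8749·2410891953748200+450·46873096812360001) = (820185445343906468749,42185787268905002250)

8749 450
153090001 7874100
2678768828749 137781001350
46873096812360001 2410891953748200
820185445343906468749 42185787268905002250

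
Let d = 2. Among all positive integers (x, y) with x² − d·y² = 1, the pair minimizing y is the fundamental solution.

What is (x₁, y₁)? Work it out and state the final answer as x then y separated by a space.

√2 = [1; 2, …], period ℓ=1 (odd) → k=1
i=0: a=1 ⇒ p=1, q=1
i=1: a=2 ⇒ p=3, q=2
(x₁, y₁) = (3, 2);  3² − 2·2² = 1 ✓

3 2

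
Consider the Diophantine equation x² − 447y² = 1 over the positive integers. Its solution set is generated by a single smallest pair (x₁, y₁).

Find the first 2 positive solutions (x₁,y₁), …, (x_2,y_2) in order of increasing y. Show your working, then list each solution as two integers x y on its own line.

[21; 7,42] for √447; ℓ=2 ⇒ convergent index 1
a_0=21:  p_0=21·1+0=21,  q_0=21·0+1=1
a_1=7:  p_1=7·21+1=148,  q_1=7·1+0=7
→ (148, 7).  Check: 148²=21904, 447·7²=21903, difference 1.
k=2:  x_2 = 148·148+447·7·7 = 43807,  y_2 = 148·7+7·148 = 2072

148 7
43807 2072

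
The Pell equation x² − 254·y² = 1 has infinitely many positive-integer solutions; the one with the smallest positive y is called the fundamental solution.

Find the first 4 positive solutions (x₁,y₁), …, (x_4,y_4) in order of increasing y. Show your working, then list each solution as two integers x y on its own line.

255 16
130049 8160
66324735 4161584
33825484801 2122399680

[15; 1,14,1,30] for √254; ℓ=4 ⇒ convergent index 3
a_0=15:  p_0=15·1+0=15,  q_0=15·0+1=1
a_1=1:  p_1=1·15+1=16,  q_1=1·1+0=1
a_2=14:  p_2=14·16+15=239,  q_2=14·1+1=15
a_3=1:  p_3=1·239+16=255,  q_3=1·15+1=16
(x₁, y₁) = (255, 16);  255² − 254·16² = 1 ✓
(255+16√254)^2 = 130049 + 8160√254
(255+16√254)^3 = 66324735 + 4161584√254
(255+16√254)^4 = 33825484801 + 2122399680√254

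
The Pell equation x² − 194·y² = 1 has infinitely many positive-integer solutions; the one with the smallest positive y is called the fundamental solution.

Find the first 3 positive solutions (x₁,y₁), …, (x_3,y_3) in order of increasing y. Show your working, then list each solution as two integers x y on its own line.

√194 = [13; 1,12,1,26, …], period ℓ=4 (even) → k=3
a_0=13:  p_0=13·1+0=13,  q_0=13·0+1=1
a_1=1:  p_1=1·13+1=14,  q_1=1·1+0=1
a_2=12:  p_2=12·14+13=181,  q_2=12·1+1=13
a_3=1:  p_3=1·181+14=195,  q_3=1·13+1=14
→ (195, 14).  Check: 195²=38025, 194·14²=38024, difference 1.
(195+14√194)^2 = 76049 + 5460√194
(195+14√194)^3 = 29658915 + 2129386√194

195 14
76049 5460
29658915 2129386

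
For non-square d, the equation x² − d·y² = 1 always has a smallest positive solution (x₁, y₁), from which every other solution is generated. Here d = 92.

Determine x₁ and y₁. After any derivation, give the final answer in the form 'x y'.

1151 120

[9; 1,1,2,4,2,1,1,18] for √92; ℓ=8 ⇒ convergent index 7
a_0=9:  p_0=9·1+0=9,  q_0=9·0+1=1
a_1=1:  p_1=1·9+1=10,  q_1=1·1+0=1
…
a_3=2:  p_3=2·19+10=48,  q_3=2·2+1=5
a_4=4:  p_4=4·48+19=211,  q_4=4·5+2=22
a_5=2:  p_5=2·211+48=470,  q_5=2·22+5=49
a_6=1:  p_6=1·470+211=681,  q_6=1·49+22=71
a_7=1:  p_7=1·681+470=1151,  q_7=1·71+49=120
fundamental: x₁=1151, y₁=120  (since 1324801 − 92·14400 = 1)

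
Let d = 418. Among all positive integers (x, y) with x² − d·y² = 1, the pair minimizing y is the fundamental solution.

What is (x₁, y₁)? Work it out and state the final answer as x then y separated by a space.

d=418: √d = [20; 2,4,20,4,2,40] (ℓ=6, even), read p_5/q_5
i=0: a=20 ⇒ p=20, q=1
…
i=3: a=20 ⇒ p=3721, q=182
i=4: a=4 ⇒ p=15068, q=737
i=5: a=2 ⇒ p=33857, q=1656
(x₁, y₁) = (33857, 1656);  33857² − 418·1656² = 1 ✓

33857 1656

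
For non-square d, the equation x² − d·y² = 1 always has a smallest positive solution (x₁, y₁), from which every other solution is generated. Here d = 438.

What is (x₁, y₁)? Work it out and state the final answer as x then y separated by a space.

[20; 1,12,1,40] for √438; ℓ=4 ⇒ convergent index 3
k=0  a_k=20  p_k/q_k = 20/1
k=1  a_k=1  p_k/q_k = 21/1
k=2  a_k=12  p_k/q_k = 272/13
k=3  a_k=1  p_k/q_k = 293/14
fundamental: x₁=293, y₁=14  (since 85849 − 438·196 = 1)

293 14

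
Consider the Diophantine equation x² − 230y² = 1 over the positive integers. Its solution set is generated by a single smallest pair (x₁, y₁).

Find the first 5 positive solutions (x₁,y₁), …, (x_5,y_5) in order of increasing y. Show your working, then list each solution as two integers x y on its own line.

√230 = [15; 6,30, …], period ℓ=2 (even) → k=1
i=0: a=15 ⇒ p=15, q=1
i=1: a=6 ⇒ p=91, q=6
fundamental: x₁=91, y₁=6  (since 8281 − 230·36 = 1)
k=2:  x_2 = 91·91+230·6·6 = 16561,  y_2 = 91·6+6·91 = 1092
k=3:  x_3 = 91·16561+230·6·1092 = 3014011,  y_3 = 91·1092+6·16561 = 198738
k=4:  x_4 = 91·3014011+230·6·198738 = 548533441,  y_4 = 91·198738+6·3014011 = 36169224
k=5:  x_5 = 91·548533441+230·6·36169224 = 99830072251,  y_5 = 91·36169224+6·548533441 = 6582600030

91 6
16561 1092
3014011 198738
548533441 36169224
99830072251 6582600030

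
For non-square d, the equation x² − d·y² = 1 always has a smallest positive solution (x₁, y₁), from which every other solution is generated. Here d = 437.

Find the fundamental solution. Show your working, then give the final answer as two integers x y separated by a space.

√437 = [20; 1,9,2,9,1,40, …], period ℓ=6 (even) → k=5
i=0: a=20 ⇒ p=20, q=1
i=1: a=1 ⇒ p=21, q=1
i=2: a=9 ⇒ p=209, q=10
i=3: a=2 ⇒ p=439, q=21
i=4: a=9 ⇒ p=4160, q=199
i=5: a=1 ⇒ p=4599, q=220
→ (4599, 220).  Check: 4599²=21150801, 437·220²=21150800, difference 1.

4599 220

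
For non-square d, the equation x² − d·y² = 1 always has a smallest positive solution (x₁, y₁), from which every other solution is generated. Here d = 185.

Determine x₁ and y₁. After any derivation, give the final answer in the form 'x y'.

d=185: √d = [13; 1,1,1,1,26] (ℓ=5, odd), read p_9/q_9
a_0=13:  p_0=13·1+0=13,  q_0=13·0+1=1
…
a_3=1:  p_3=1·27+14=41,  q_3=1·2+1=3
…
a_8=1:  p_8=1·3686+1877=5563,  q_8=1·271+138=409
a_9=1:  p_9=1·5563+3686=9249,  q_9=1·409+271=680
→ (9249, 680).  Check: 9249²=85544001, 185·680²=85544000, difference 1.

9249 680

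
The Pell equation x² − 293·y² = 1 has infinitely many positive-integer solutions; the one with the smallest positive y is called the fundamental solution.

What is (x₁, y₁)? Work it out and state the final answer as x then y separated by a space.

12320649 719780

√293 → a₀=17, period (8,1,1,8,34); ℓ=5 odd so k=9
k=0  a_k=17  p_k/q_k = 17/1
…
k=5  a_k=34  p_k/q_k = 84679/4947
k=6  a_k=8  p_k/q_k = 679914/39721
k=7  a_k=1  p_k/q_k = 764593/44668
k=8  a_k=1  p_k/q_k = 1444507/84389
k=9  a_k=8  p_k/q_k = 12320649/719780
fundamental: x₁=12320649, y₁=719780  (since 151798391781201 − 293·518083248400 = 1)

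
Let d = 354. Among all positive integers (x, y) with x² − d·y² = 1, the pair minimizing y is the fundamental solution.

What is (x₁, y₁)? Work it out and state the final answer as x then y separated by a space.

258065 13716

[18; 1,4,2,2,18,2,2,4,1,36] for √354; ℓ=10 ⇒ convergent index 9
a_0=18:  p_0=18·1+0=18,  q_0=18·0+1=1
a_1=1:  p_1=1·18+1=19,  q_1=1·1+0=1
…
a_6=2:  p_6=2·9351+508=19210,  q_6=2·497+27=1021
a_7=2:  p_7=2·19210+9351=47771,  q_7=2·1021+497=2539
a_8=4:  p_8=4·47771+19210=210294,  q_8=4·2539+1021=11177
a_9=1:  p_9=1·210294+47771=258065,  q_9=1·11177+2539=13716
(x₁, y₁) = (258065, 13716);  258065² − 354·13716² = 1 ✓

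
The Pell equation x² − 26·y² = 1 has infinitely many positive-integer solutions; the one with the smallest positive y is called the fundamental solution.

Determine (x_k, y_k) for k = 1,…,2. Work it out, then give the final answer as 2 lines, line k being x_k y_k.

51 10
5201 1020

d=26: √d = [5; 10] (ℓ=1, odd), read p_1/q_1
a_0=5:  p_0=5·1+0=5,  q_0=5·0+1=1
a_1=10:  p_1=10·5+1=51,  q_1=10·1+0=10
(x₁, y₁) = (51, 10);  51² − 26·10² = 1 ✓
n=2: (51,10)∘(51,10) = (51·51+26·10·10, 51·10+10·51) = (5201,1020)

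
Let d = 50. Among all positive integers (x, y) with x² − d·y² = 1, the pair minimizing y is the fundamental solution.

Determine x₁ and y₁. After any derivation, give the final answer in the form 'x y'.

99 14

[7; 14] for √50; ℓ=1 ⇒ convergent index 1
i=0: a=7 ⇒ p=7, q=1
i=1: a=14 ⇒ p=99, q=14
(x₁, y₁) = (99, 14);  99² − 50·14² = 1 ✓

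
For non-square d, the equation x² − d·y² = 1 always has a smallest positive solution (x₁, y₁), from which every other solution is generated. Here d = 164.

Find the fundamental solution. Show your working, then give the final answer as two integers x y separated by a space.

2049 160

√164 = [12; 1,4,6,4,1,24, …], period ℓ=6 (even) → k=5
a_0=12:  p_0=12·1+0=12,  q_0=12·0+1=1
…
a_2=4:  p_2=4·13+12=64,  q_2=4·1+1=5
…
a_4=4:  p_4=4·397+64=1652,  q_4=4·31+5=129
a_5=1:  p_5=1·1652+397=2049,  q_5=1·129+31=160
→ (2049, 160).  Check: 2049²=4198401, 164·160²=4198400, difference 1.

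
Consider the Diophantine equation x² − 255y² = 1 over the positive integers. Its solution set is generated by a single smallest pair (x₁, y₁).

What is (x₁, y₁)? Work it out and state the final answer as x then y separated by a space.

√255 → a₀=15, period (1,30); ℓ=2 even so k=1
i=0: a=15 ⇒ p=15, q=1
i=1: a=1 ⇒ p=16, q=1
fundamental: x₁=16, y₁=1  (since 256 − 255·1 = 1)

16 1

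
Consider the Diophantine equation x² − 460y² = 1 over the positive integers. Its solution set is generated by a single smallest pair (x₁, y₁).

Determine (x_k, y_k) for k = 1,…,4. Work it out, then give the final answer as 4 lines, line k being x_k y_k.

√460 → a₀=21, period (2,4,3,1,2,10,2,1,3,4,2,42); ℓ=12 even so k=11
i=0: a=21 ⇒ p=21, q=1
…
i=4: a=1 ⇒ p=815, q=38
i=5: a=2 ⇒ p=2252, q=105
…
i=10: a=4 ⇒ p=1135029, q=52921
i=11: a=2 ⇒ p=2535751, q=118230
fundamental: x₁=2535751, y₁=118230  (since 6430033134001 − 460·13978332900 = 1)
k=2:  x_2 = 2535751·2535751+460·118230·118230 = 12860066268001,  y_2 = 2535751·118230+118230·2535751 = 599603681460
k=3:  x_3 = 2535751·12860066268001+460·118230·599603681460 = 65219851798297071751,  y_3 = 2535751·599603681460+118230·12860066268001 = 3040891269731634690
k=4:  x_4 = 2535751·65219851798297071751+460·118230·3040891269731634690 = 330762608834754335913072001,  y_4 = 2535751·3040891269731634690+118230·65219851798297071751 = 15421886156225925189922920

2535751 118230
12860066268001 599603681460
65219851798297071751 3040891269731634690
330762608834754335913072001 15421886156225925189922920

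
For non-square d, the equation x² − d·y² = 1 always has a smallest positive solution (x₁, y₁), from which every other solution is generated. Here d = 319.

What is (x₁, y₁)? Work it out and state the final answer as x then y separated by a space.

√319 = [17; 1,6,5,1,4,…,6,1,34, …], period ℓ=14 (even) → k=13
k=0  a_k=17  p_k/q_k = 17/1
…
k=2  a_k=6  p_k/q_k = 125/7
k=3  a_k=5  p_k/q_k = 643/36
k=4  a_k=1  p_k/q_k = 768/43
…
k=6  a_k=3  p_k/q_k = 11913/667
k=7  a_k=1  p_k/q_k = 15628/875
k=8  a_k=3  p_k/q_k = 58797/3292
…
k=10  a_k=1  p_k/q_k = 309613/17335
k=11  a_k=5  p_k/q_k = 1798881/100718
k=12  a_k=6  p_k/q_k = 11102899/621643
k=13  a_k=1  p_k/q_k = 12901780/722361
→ (12901780, 722361).  Check: 12901780²=166455927168400, 319·722361²=166455927168399, difference 1.

12901780 722361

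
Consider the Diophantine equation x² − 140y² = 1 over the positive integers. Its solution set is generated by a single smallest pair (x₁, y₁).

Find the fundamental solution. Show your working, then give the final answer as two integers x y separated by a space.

√140 → a₀=11, period (1,4,1,22); ℓ=4 even so k=3
k=0  a_k=11  p_k/q_k = 11/1
k=1  a_k=1  p_k/q_k = 12/1
k=2  a_k=4  p_k/q_k = 59/5
k=3  a_k=1  p_k/q_k = 71/6
→ (71, 6).  Check: 71²=5041, 140·6²=5040, difference 1.

71 6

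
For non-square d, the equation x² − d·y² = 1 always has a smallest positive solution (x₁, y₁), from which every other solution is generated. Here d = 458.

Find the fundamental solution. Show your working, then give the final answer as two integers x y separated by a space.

22899 1070

√458 → a₀=21, period (2,2,42); ℓ=3 odd so k=5
a_0=21:  p_0=21·1+0=21,  q_0=21·0+1=1
a_1=2:  p_1=2·21+1=43,  q_1=2·1+0=2
a_2=2:  p_2=2·43+21=107,  q_2=2·2+1=5
a_3=42:  p_3=42·107+43=4537,  q_3=42·5+2=212
a_4=2:  p_4=2·4537+107=9181,  q_4=2·212+5=429
a_5=2:  p_5=2·9181+4537=22899,  q_5=2·429+212=1070
(x₁, y₁) = (22899, 1070);  22899² − 458·1070² = 1 ✓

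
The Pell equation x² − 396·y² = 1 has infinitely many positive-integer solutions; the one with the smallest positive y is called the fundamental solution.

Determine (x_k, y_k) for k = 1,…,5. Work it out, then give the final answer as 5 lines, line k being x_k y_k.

199 10
79201 3980
31521799 1584030
12545596801 630439960
4993116004999 250913520050

√396 = [19; 1,8,1,38, …], period ℓ=4 (even) → k=3
k=0  a_k=19  p_k/q_k = 19/1
k=1  a_k=1  p_k/q_k = 20/1
k=2  a_k=8  p_k/q_k = 179/9
k=3  a_k=1  p_k/q_k = 199/10
fundamental: x₁=199, y₁=10  (since 39601 − 396·100 = 1)
k=2:  x_2 = 199·199+396·10·10 = 79201,  y_2 = 199·10+10·199 = 3980
k=3:  x_3 = 199·79201+396·10·3980 = 31521799,  y_3 = 199·3980+10·79201 = 1584030
k=4:  x_4 = 199·31521799+396·10·1584030 = 12545596801,  y_4 = 199·1584030+10·31521799 = 630439960
k=5:  x_5 = 199·12545596801+396·10·630439960 = 4993116004999,  y_5 = 199·630439960+10·12545596801 = 250913520050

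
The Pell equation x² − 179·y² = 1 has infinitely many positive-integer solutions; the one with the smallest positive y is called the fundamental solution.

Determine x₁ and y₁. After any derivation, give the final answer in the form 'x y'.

√179 → a₀=13, period (2,1,1,1,3,…,1,2,26); ℓ=14 even so k=13
i=0: a=13 ⇒ p=13, q=1
…
i=2: a=1 ⇒ p=40, q=3
…
i=4: a=1 ⇒ p=107, q=8
i=5: a=3 ⇒ p=388, q=29
…
i=10: a=1 ⇒ p=575167, q=42990
…
i=12: a=1 ⇒ p=1588459, q=118727
i=13: a=2 ⇒ p=4190210, q=313191
(x₁, y₁) = (4190210, 313191);  4190210² − 179·313191² = 1 ✓

4190210 313191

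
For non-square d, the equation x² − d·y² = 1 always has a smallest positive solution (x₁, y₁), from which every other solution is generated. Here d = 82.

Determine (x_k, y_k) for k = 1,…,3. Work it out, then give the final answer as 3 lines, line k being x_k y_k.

163 18
53137 5868
17322499 1912950

√82 → a₀=9, period (18); ℓ=1 odd so k=1
step 0: (9, 1)  from 9·(1,0) + (0,1)
step 1: (163, 18)  from 18·(9,1) + (1,0)
fundamental: x₁=163, y₁=18  (since 26569 − 82·324 = 1)
(163+18√82)^2 = 53137 + 5868√82
(163+18√82)^3 = 17322499 + 1912950√82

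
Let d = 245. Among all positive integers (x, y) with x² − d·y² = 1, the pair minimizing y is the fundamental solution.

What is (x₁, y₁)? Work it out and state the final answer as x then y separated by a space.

d=245: √d = [15; 1,1,1,7,6,7,1,1,1,30] (ℓ=10, even), read p_9/q_9
i=0: a=15 ⇒ p=15, q=1
…
i=4: a=7 ⇒ p=360, q=23
…
i=8: a=1 ⇒ p=33825, q=2161
i=9: a=1 ⇒ p=51841, q=3312
fundamental: x₁=51841, y₁=3312  (since 2687489281 − 245·10969344 = 1)

51841 3312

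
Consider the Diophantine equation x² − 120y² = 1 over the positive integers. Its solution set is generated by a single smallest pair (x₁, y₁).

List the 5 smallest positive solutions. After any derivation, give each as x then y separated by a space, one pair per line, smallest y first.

11 1
241 22
5291 483
116161 10604
2550251 232805

√120 → a₀=10, period (1,20); ℓ=2 even so k=1
step 0: (10, 1)  from 10·(1,0) + (0,1)
step 1: (11, 1)  from 1·(10,1) + (1,0)
→ (11, 1).  Check: 11²=121, 120·1²=120, difference 1.
k=2:  x_2 = 11·11+120·1·1 = 241,  y_2 = 11·1+1·11 = 22
k=3:  x_3 = 11·241+120·1·22 = 5291,  y_3 = 11·22+1·241 = 483
k=4:  x_4 = 11·5291+120·1·483 = 116161,  y_4 = 11·483+1·5291 = 10604
k=5:  x_5 = 11·116161+120·1·10604 = 2550251,  y_5 = 11·10604+1·116161 = 232805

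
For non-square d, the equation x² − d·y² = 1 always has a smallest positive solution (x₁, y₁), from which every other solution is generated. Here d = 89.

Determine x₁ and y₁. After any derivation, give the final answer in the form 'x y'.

√89 = [9; 2,3,3,2,18, …], period ℓ=5 (odd) → k=9
a_0=9:  p_0=9·1+0=9,  q_0=9·0+1=1
a_1=2:  p_1=2·9+1=19,  q_1=2·1+0=2
a_2=3:  p_2=3·19+9=66,  q_2=3·2+1=7
a_3=3:  p_3=3·66+19=217,  q_3=3·7+2=23
a_4=2:  p_4=2·217+66=500,  q_4=2·23+7=53
…
a_6=2:  p_6=2·9217+500=18934,  q_6=2·977+53=2007
…
a_8=3:  p_8=3·66019+18934=216991,  q_8=3·6998+2007=23001
a_9=2:  p_9=2·216991+66019=500001,  q_9=2·23001+6998=53000
fundamental: x₁=500001, y₁=53000  (since 250001000001 − 89·2809000000 = 1)

500001 53000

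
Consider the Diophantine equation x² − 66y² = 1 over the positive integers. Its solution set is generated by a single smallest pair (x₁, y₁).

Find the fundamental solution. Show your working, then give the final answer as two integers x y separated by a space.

√66 = [8; 8,16, …], period ℓ=2 (even) → k=1
k=0  a_k=8  p_k/q_k = 8/1
k=1  a_k=8  p_k/q_k = 65/8
→ (65, 8).  Check: 65²=4225, 66·8²=4224, difference 1.

65 8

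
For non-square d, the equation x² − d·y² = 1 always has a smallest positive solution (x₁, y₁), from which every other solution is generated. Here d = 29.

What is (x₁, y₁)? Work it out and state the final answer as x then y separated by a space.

9801 1820

√29 = [5; 2,1,1,2,10, …], period ℓ=5 (odd) → k=9
k=0  a_k=5  p_k/q_k = 5/1
…
k=2  a_k=1  p_k/q_k = 16/3
…
k=6  a_k=2  p_k/q_k = 1524/283
…
k=8  a_k=1  p_k/q_k = 3775/701
k=9  a_k=2  p_k/q_k = 9801/1820
fundamental: x₁=9801, y₁=1820  (since 96059601 − 29·3312400 = 1)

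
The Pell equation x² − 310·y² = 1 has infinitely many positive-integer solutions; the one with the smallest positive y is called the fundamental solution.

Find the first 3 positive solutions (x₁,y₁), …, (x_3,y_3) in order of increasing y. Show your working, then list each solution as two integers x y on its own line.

√310 → a₀=17, period (1,1,1,1,5,…,1,1,34); ℓ=16 even so k=15
k=0  a_k=17  p_k/q_k = 17/1
…
k=2  a_k=1  p_k/q_k = 35/2
k=3  a_k=1  p_k/q_k = 53/3
k=4  a_k=1  p_k/q_k = 88/5
k=5  a_k=5  p_k/q_k = 493/28
…
k=7  a_k=1  p_k/q_k = 2060/117
k=8  a_k=2  p_k/q_k = 5687/323
…
k=14  a_k=1  p_k/q_k = 515017/29251
k=15  a_k=1  p_k/q_k = 848719/48204
fundamental: x₁=848719, y₁=48204  (since 720323940961 − 310·2323625616 = 1)
k=2:  x_2 = 848719·848719+310·48204·48204 = 1440647881921,  y_2 = 848719·48204+48204·848719 = 81823301352
k=3:  x_3 = 848719·1440647881921+310·48204·81823301352 = 2445410459391369679,  y_3 = 848719·81823301352+48204·1440647881921 = 138889981000287972

848719 48204
1440647881921 81823301352
2445410459391369679 138889981000287972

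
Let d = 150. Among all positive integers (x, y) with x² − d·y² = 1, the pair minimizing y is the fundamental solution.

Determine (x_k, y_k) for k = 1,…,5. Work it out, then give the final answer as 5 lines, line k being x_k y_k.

49 4
4801 392
470449 38412
46099201 3763984
4517251249 368832020

√150 = [12; 4,24, …], period ℓ=2 (even) → k=1
k=0  a_k=12  p_k/q_k = 12/1
k=1  a_k=4  p_k/q_k = 49/4
fundamental: x₁=49, y₁=4  (since 2401 − 150·16 = 1)
(x_2, y_2) = (49·49 + 150·4·4, 49·4 + 4·49) = (4801, 392)
(x_3, y_3) = (49·4801 + 150·4·392, 49·392 + 4·4801) = (470449, 38412)
(x_4, y_4) = (49·470449 + 150·4·38412, 49·38412 + 4·470449) = (46099201, 3763984)
(x_5, y_5) = (49·46099201 + 150·4·3763984, 49·3763984 + 4·46099201) = (4517251249, 368832020)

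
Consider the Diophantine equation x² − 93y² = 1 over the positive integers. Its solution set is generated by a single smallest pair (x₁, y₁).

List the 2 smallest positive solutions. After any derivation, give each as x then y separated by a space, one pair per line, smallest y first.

√93 = [9; 1,1,1,4,6,4,1,1,1,18, …], period ℓ=10 (even) → k=9
a_0=9:  p_0=9·1+0=9,  q_0=9·0+1=1
a_1=1:  p_1=1·9+1=10,  q_1=1·1+0=1
a_2=1:  p_2=1·10+9=19,  q_2=1·1+1=2
a_3=1:  p_3=1·19+10=29,  q_3=1·2+1=3
a_4=4:  p_4=4·29+19=135,  q_4=4·3+2=14
a_5=6:  p_5=6·135+29=839,  q_5=6·14+3=87
a_6=4:  p_6=4·839+135=3491,  q_6=4·87+14=362
…
a_8=1:  p_8=1·4330+3491=7821,  q_8=1·449+362=811
a_9=1:  p_9=1·7821+4330=12151,  q_9=1·811+449=1260
→ (12151, 1260).  Check: 12151²=147646801, 93·1260²=147646800, difference 1.
k=2:  x_2 = 12151·12151+93·1260·1260 = 295293601,  y_2 = 12151·1260+1260·12151 = 30620520

12151 1260
295293601 30620520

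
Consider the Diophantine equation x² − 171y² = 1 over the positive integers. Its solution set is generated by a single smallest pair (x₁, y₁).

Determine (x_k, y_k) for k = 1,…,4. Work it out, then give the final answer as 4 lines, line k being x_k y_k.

170 13
57799 4420
19651490 1502787
6681448801 510943160

[13; 13,26] for √171; ℓ=2 ⇒ convergent index 1
step 0: (13, 1)  from 13·(1,0) + (0,1)
step 1: (170, 13)  from 13·(13,1) + (1,0)
(x₁, y₁) = (170, 13);  170² − 171·13² = 1 ✓
k=2:  x_2 = 170·170+171·13·13 = 57799,  y_2 = 170·13+13·170 = 4420
k=3:  x_3 = 170·57799+171·13·4420 = 19651490,  y_3 = 170·4420+13·57799 = 1502787
k=4:  x_4 = 170·19651490+171·13·1502787 = 6681448801,  y_4 = 170·1502787+13·19651490 = 510943160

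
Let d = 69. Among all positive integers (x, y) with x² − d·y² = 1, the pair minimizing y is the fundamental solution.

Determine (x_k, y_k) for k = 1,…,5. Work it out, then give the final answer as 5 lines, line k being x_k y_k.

7775 936
120901249 14554800
1880014414175 226327139064
29234224019520001 3519386997890400
454592181623521601375 54726467590868580936

[8; 3,3,1,4,1,3,3,16] for √69; ℓ=8 ⇒ convergent index 7
a_0=8:  p_0=8·1+0=8,  q_0=8·0+1=1
a_1=3:  p_1=3·8+1=25,  q_1=3·1+0=3
a_2=3:  p_2=3·25+8=83,  q_2=3·3+1=10
a_3=1:  p_3=1·83+25=108,  q_3=1·10+3=13
a_4=4:  p_4=4·108+83=515,  q_4=4·13+10=62
…
a_6=3:  p_6=3·623+515=2384,  q_6=3·75+62=287
a_7=3:  p_7=3·2384+623=7775,  q_7=3·287+75=936
(x₁, y₁) = (7775, 936);  7775² − 69·936² = 1 ✓
n=2: (7775,936)∘(7775,936) = (7775·7775+69·936·936, 7775·936+936·7775) = (120901249,14554800)
n=3: (120901249,14554800)∘(7775,936) = (7775·120901249+69·936·14554800, 7775·14554800+936·120901249) = (1880014414175,226327139064)
n=4: (1880014414175,226327139064)∘(7775,936) = (7775·1880014414175+69·936·226327139064, 7775·226327139064+936·1880014414175) = (29234224019520001,3519386997890400)
n=5: (29234224019520001,3519386997890400)∘(7775,936) = (7775·29234224019520001+69·936·3519386997890400, 7775·3519386997890400+936·29234224019520001) = (454592181623521601375,54726467590868580936)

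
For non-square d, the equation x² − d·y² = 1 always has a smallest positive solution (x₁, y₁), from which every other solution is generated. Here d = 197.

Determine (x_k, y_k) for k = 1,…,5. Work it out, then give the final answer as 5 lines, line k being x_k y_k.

√197 → a₀=14, period (28); ℓ=1 odd so k=1
i=0: a=14 ⇒ p=14, q=1
i=1: a=28 ⇒ p=393, q=28
→ (393, 28).  Check: 393²=154449, 197·28²=154448, difference 1.
k=2:  x_2 = 393·393+197·28·28 = 308897,  y_2 = 393·28+28·393 = 22008
k=3:  x_3 = 393·308897+197·28·22008 = 242792649,  y_3 = 393·22008+28·308897 = 17298260
k=4:  x_4 = 393·242792649+197·28·17298260 = 190834713217,  y_4 = 393·17298260+28·242792649 = 13596410352
k=5:  x_5 = 393·190834713217+197·28·13596410352 = 149995841795913,  y_5 = 393·13596410352+28·190834713217 = 10686761238412

393 28
308897 22008
242792649 17298260
190834713217 13596410352
149995841795913 10686761238412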